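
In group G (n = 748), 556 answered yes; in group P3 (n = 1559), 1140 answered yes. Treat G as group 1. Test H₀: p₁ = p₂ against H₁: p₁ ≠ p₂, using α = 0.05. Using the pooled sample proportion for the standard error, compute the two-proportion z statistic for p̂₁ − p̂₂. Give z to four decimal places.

p̂₁ = 556/748 ≈ 0.743316, p̂₂ = 1140/1559 ≈ 0.731238.
Pooled p̂ = (556+1140)/(748+1559) = 1696/2307 = 0.735154.
SE = √(p̂(1−p̂)(1/n₁+1/n₂)) = √(0.735154·0.264846·0.00197834) = √(0.000385187) = 0.019626.
z = (0.743316 − 0.731238)/0.019626 = 0.012078/0.019626 = 0.6154.
Two-sided p-value ≈ 2·Φ(−0.615) = 0.5383; since p > α = 0.05, fail to reject H₀.

z = 0.6154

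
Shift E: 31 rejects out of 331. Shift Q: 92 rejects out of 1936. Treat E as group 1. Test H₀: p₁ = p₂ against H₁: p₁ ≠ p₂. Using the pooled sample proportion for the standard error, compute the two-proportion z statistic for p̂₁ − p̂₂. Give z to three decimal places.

z = 3.424

p̂₁ = 31/331 ≈ 0.093656, p̂₂ = 92/1936 ≈ 0.047521.
Pooled p̂ = (31+92)/(331+1936) = 123/2267 = 0.054257.
SE = √(0.0513129 × 0.00353768) = 0.013473.
z = (0.093656 − 0.047521)/0.013473 = 0.046135/0.013473 = 3.424.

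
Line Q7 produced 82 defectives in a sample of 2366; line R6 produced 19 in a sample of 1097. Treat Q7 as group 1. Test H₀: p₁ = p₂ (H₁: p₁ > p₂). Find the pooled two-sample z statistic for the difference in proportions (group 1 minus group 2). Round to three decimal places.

p̂₁ = 82/2366 = 0.034658, p̂₂ = 19/1097 = 0.017320.
Pooled p̂ = (82+19)/(2366+1097) = 101/3463 = 0.029165.
SE = √(0.0283148 × 0.00133423) = 0.006146.
z = (0.034658 − 0.017320)/0.006146 = 0.017338/0.006146 = 2.821.

z = 2.821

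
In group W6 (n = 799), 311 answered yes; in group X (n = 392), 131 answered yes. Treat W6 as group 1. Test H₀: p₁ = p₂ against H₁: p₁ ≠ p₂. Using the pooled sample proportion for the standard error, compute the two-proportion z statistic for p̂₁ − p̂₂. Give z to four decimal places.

z = 1.8480

p̂₁ = 311/799 ≈ 0.389237, p̂₂ = 131/392 ≈ 0.334184.
Pooled p̂ = (311+131)/(799+392) = 442/1191 = 0.371117.
SE = √(p̂(1−p̂)(1/n₁+1/n₂)) = √(0.371117·0.628883·0.00380258) = √(0.000887482) = 0.029791.
z = (0.389237 − 0.334184)/0.029791 = 0.055053/0.029791 = 1.8480.
p-value = 2·P(Z > 1.848) ≈ 0.0646.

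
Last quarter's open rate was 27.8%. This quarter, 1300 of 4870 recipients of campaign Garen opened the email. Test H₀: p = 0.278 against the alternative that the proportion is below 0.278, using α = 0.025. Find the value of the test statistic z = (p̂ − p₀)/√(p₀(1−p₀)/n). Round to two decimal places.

p̂ = 1300/4870 ≈ 0.26694.
Standard error under H₀: √(0.278×0.722/4870) = 0.00642.
z = (0.26694 − 0.278)/0.00642 = -0.01106/0.00642 = -1.72.
p-value = P(Z < -1.723) ≈ 0.0425; since p > α = 0.025, fail to reject H₀.

z = -1.72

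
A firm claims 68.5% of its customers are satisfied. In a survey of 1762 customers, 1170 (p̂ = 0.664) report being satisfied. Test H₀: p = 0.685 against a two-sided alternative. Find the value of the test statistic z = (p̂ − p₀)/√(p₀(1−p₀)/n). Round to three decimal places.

z = -1.896

p̂ = 1170/1762 = 0.664018.
Under H₀, SE = √(0.685·0.315/1762) = √(0.00012246) = 0.011066.
z = (0.664018 − 0.685)/0.011066 = -0.020982/0.011066 = -1.896.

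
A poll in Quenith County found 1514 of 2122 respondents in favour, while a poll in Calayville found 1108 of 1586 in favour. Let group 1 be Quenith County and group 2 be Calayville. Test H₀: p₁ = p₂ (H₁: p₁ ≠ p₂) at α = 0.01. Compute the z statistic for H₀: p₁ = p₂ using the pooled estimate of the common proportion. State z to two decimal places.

z = 0.98

p̂₁ = 1514/2122 = 0.71348, p̂₂ = 1108/1586 = 0.69861.
Pooled p̂ = (1514+1108)/(2122+1586) = 2622/3708 = 0.70712.
SE = √(p̂(1−p̂)(1/n₁+1/n₂)) = √(0.70712·0.29288·0.00110177) = √(0.000228178) = 0.01511.
z = (0.71348 − 0.69861)/0.01511 = 0.01487/0.01511 = 0.98.
p-value = 2·P(Z > 0.984) ≈ 0.3251, so at α = 0.01 we fail to reject H₀.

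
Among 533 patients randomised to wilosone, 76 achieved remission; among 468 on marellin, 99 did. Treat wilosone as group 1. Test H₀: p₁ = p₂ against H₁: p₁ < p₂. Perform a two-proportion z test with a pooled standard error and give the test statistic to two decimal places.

p̂₁ = 76/533 ≈ 0.14259, p̂₂ = 99/468 ≈ 0.21154.
Pooled p̂ = (76+99)/(533+468) = 175/1001 = 0.17483.
SE = √(0.144261 × 0.00401292) = 0.02406.
z = (0.14259 − 0.21154)/0.02406 = -0.06895/0.02406 = -2.87.

z = -2.87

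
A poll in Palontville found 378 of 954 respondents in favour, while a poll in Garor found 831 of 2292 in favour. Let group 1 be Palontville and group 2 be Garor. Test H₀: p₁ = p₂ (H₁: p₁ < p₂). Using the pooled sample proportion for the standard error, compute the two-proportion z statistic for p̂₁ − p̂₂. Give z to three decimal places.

p̂₁ = 378/954 = 0.39623, p̂₂ = 831/2292 = 0.36257.
Pooled p̂ = (378+831)/(954+2292) = 1209/3246 = 0.37246.
SE = √(0.233733 × 0.00148452) = 0.01863.
z = (0.39623 − 0.36257)/0.01863 = 0.03366/0.01863 = 1.807.
p-value = P(Z < 1.807) ≈ 0.9646.

z = 1.807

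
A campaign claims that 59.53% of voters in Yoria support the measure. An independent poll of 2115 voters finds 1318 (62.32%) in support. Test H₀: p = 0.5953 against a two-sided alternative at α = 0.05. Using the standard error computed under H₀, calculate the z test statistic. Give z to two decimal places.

p̂ = 1318/2115 ≈ 0.6232.
Standard error under H₀: √(0.5953×0.4047/2115) = 0.0107.
z = (0.6232 − 0.5953)/0.0107 = 0.0279/0.0107 = 2.61.
p-value = 2·P(Z > 2.611) ≈ 0.0090, so at α = 0.05 we reject H₀.

z = 2.61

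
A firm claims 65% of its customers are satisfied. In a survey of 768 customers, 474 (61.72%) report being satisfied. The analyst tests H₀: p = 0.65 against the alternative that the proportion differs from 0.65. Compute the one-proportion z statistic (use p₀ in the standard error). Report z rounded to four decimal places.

z = -1.9065

p̂ = 474/768 ≈ 0.617188.
Under H₀, SE = √(0.65·0.35/768) = √(0.000296224) = 0.017211.
z = (0.617188 − 0.65)/0.017211 = -0.032812/0.017211 = -1.9065.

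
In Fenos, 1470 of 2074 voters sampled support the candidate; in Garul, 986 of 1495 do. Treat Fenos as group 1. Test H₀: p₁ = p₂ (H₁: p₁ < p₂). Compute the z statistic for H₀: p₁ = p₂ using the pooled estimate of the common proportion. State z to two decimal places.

z = 3.13

p̂₁ = 1470/2074 = 0.70878, p̂₂ = 986/1495 = 0.65953.
Pooled p̂ = (1470+986)/(2074+1495) = 2456/3569 = 0.68815.
SE = √(p̂(1−p̂)(1/n₁+1/n₂)) = √(0.68815·0.31185·0.00115106) = √(0.000247017) = 0.01572.
z = (0.70878 − 0.65953)/0.01572 = 0.04925/0.01572 = 3.13.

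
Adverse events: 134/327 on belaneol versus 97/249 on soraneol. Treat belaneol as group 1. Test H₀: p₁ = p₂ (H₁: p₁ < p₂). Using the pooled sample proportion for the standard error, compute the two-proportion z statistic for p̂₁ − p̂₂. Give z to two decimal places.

p̂₁ = 134/327 = 0.4098, p̂₂ = 97/249 = 0.3896.
Pooled p̂ = (134+97)/(327+249) = 231/576 = 0.4010.
SE = √(p̂(1−p̂)(1/n₁+1/n₂)) = √(0.4010·0.5990·0.00707417) = √(0.00169927) = 0.0412.
z = (0.4098 − 0.3896)/0.0412 = 0.0202/0.0412 = 0.49.

z = 0.49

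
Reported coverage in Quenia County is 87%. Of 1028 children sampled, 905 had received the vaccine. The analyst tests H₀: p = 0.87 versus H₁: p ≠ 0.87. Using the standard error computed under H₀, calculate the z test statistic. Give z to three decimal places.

p̂ = 905/1028 = 0.88035.
SE = √(p₀(1−p₀)/n) = √(0.1131/1028) = 0.01049.
z = (0.88035 − 0.87)/0.01049 = 0.01035/0.01049 = 0.987.

z = 0.987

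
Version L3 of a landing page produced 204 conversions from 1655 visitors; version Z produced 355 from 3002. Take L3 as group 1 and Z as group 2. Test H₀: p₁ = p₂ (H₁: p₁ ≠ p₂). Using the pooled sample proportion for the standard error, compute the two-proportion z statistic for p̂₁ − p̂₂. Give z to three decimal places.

z = 0.503

p̂₁ = 204/1655 = 0.123263, p̂₂ = 355/3002 = 0.118254.
Pooled p̂ = (204+355)/(1655+3002) = 559/4657 = 0.120034.
SE = √(p̂(1−p̂)(1/n₁+1/n₂)) = √(0.120034·0.879966·0.000937341) = √(9.90077e-05) = 0.009950.
z = (0.123263 − 0.118254)/0.009950 = 0.005009/0.009950 = 0.503.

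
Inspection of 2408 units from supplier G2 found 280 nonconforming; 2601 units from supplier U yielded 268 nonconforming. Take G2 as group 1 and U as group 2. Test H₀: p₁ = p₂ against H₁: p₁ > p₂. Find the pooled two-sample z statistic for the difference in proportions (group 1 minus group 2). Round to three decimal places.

p̂₁ = 280/2408 = 0.116279, p̂₂ = 268/2601 = 0.103037.
Pooled p̂ = (280+268)/(2408+2601) = 548/5009 = 0.109403.
SE = √(0.097434 × 0.00079975) = 0.008827.
z = (0.116279 − 0.103037)/0.008827 = 0.013242/0.008827 = 1.500.

z = 1.500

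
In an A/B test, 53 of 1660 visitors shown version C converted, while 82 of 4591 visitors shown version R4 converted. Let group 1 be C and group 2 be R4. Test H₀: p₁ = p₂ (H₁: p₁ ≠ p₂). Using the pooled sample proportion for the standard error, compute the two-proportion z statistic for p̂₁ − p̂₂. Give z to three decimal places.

z = 3.379

p̂₁ = 53/1660 ≈ 0.031928, p̂₂ = 82/4591 ≈ 0.017861.
Pooled p̂ = (53+82)/(1660+4591) = 135/6251 = 0.021597.
SE = √(p̂(1−p̂)(1/n₁+1/n₂)) = √(0.021597·0.978403·0.000820227) = √(1.73315e-05) = 0.004163.
z = (0.031928 − 0.017861)/0.004163 = 0.014067/0.004163 = 3.379.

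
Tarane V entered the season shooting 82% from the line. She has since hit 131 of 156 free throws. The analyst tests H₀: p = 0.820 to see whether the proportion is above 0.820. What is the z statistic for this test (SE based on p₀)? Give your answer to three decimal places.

z = 0.642

p̂ = 131/156 ≈ 0.83974.
SE = √(p₀(1−p₀)/n) = √(0.1476/156) = 0.03076.
z = (0.83974 − 0.82)/0.03076 = 0.01974/0.03076 = 0.642.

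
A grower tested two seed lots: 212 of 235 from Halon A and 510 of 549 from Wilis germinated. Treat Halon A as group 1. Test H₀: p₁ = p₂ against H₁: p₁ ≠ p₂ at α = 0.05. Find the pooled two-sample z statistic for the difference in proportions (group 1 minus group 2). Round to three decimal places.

p̂₁ = 212/235 ≈ 0.902128, p̂₂ = 510/549 ≈ 0.928962.
Pooled p̂ = (212+510)/(235+549) = 722/784 = 0.920918.
SE = √(0.0728277 × 0.00607681) = 0.021037.
z = (0.902128 − 0.928962)/0.021037 = -0.026834/0.021037 = -1.276.
p-value = 2·P(Z > 1.276) ≈ 0.2021. With α = 0.05, fail to reject H₀.

z = -1.276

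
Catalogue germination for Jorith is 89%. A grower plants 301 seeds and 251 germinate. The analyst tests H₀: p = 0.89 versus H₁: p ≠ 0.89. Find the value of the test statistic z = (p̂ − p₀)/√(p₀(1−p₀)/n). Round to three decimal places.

p̂ = 251/301 ≈ 0.833887.
Standard error under H₀: √(0.89×0.11/301) = 0.018035.
z = (0.833887 − 0.89)/0.018035 = -0.056113/0.018035 = -3.111.

z = -3.111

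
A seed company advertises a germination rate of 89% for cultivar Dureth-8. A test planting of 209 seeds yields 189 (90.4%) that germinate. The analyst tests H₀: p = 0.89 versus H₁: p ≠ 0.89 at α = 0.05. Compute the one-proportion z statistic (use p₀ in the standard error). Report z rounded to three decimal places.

p̂ = 189/209 = 0.90431.
Standard error under H₀: √(0.89×0.11/209) = 0.02164.
z = (0.90431 − 0.89)/0.02164 = 0.01431/0.02164 = 0.661.
p-value = 2·P(Z > 0.661) ≈ 0.5086, so at α = 0.05 we fail to reject H₀.

z = 0.661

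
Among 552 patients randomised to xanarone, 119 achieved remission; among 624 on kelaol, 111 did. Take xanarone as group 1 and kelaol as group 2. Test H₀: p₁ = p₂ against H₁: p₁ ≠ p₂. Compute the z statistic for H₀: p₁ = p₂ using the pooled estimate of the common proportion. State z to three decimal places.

z = 1.626

p̂₁ = 119/552 ≈ 0.21558, p̂₂ = 111/624 ≈ 0.17788.
Pooled p̂ = (119+111)/(552+624) = 230/1176 = 0.19558.
SE = √(p̂(1−p̂)(1/n₁+1/n₂)) = √(0.19558·0.80442·0.00341416) = √(0.000537141) = 0.02318.
z = (0.21558 − 0.17788)/0.02318 = 0.03770/0.02318 = 1.626.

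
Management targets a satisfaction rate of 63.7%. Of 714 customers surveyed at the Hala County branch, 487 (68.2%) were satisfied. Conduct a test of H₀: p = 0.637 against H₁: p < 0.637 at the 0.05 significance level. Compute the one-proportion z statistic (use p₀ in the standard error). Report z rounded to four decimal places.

z = 2.5046

p̂ = 487/714 = 0.682073.
SE = √(p₀(1−p₀)/n) = √(0.23123/714) = 0.017996.
z = (0.682073 − 0.637)/0.017996 = 0.045073/0.017996 = 2.5046.
p-value = P(Z < 2.505) ≈ 0.9939. With α = 0.05, fail to reject H₀.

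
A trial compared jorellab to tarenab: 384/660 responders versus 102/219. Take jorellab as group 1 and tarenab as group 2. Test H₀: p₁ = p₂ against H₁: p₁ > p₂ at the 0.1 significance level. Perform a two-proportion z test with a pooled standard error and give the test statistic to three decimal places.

p̂₁ = 384/660 ≈ 0.581818, p̂₂ = 102/219 ≈ 0.465753.
Pooled p̂ = (384+102)/(660+219) = 486/879 = 0.552901.
SE = √(p̂(1−p̂)(1/n₁+1/n₂)) = √(0.552901·0.447099·0.00608136) = √(0.00150332) = 0.038773.
z = (0.581818 − 0.465753)/0.038773 = 0.116065/0.038773 = 2.993.
p-value = P(Z > 2.993) ≈ 0.0014; since p < α = 0.1, reject H₀.

z = 2.993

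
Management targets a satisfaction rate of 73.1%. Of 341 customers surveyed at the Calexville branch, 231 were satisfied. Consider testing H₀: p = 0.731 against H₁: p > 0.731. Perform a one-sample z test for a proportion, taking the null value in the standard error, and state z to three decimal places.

p̂ = 231/341 = 0.677419.
Under H₀, SE = √(0.731·0.269/341) = √(0.000576654) = 0.024014.
z = (0.677419 − 0.731)/0.024014 = -0.053581/0.024014 = -2.231.

z = -2.231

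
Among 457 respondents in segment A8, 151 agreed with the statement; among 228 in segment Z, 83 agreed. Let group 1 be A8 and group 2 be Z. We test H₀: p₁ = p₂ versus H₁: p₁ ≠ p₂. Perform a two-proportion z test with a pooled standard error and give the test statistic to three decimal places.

p̂₁ = 151/457 = 0.33042, p̂₂ = 83/228 = 0.36404.
Pooled p̂ = (151+83)/(457+228) = 234/685 = 0.34161.
SE = √(0.224911 × 0.00657415) = 0.03845.
z = (0.33042 − 0.36404)/0.03845 = -0.03362/0.03845 = -0.874.

z = -0.874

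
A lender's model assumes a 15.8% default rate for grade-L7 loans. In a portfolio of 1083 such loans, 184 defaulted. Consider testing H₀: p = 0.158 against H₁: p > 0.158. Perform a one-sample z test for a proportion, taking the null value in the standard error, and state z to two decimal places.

p̂ = 184/1083 ≈ 0.1699.
Under H₀, SE = √(0.158·0.842/1083) = √(0.00012284) = 0.0111.
z = (0.1699 − 0.158)/0.0111 = 0.0119/0.0111 = 1.07.

z = 1.07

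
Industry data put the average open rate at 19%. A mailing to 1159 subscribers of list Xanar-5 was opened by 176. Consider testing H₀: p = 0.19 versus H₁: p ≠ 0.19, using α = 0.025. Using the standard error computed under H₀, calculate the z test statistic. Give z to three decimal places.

p̂ = 176/1159 ≈ 0.151855.
Under H₀, SE = √(0.19·0.81/1159) = √(0.000132787) = 0.011523.
z = (0.151855 − 0.19)/0.011523 = -0.038145/0.011523 = -3.310.
p-value = 2·P(Z > 3.310) ≈ 0.0009; since p < α = 0.025, reject H₀.

z = -3.310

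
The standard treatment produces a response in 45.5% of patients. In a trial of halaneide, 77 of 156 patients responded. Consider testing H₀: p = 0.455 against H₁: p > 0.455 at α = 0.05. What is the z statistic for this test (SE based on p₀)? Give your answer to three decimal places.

p̂ = 77/156 = 0.49359.
SE = √(p₀(1−p₀)/n) = √(0.24797/156) = 0.03987.
z = (0.49359 − 0.455)/0.03987 = 0.03859/0.03987 = 0.968.
p-value = P(Z > 0.968) ≈ 0.1665. With α = 0.05, fail to reject H₀.

z = 0.968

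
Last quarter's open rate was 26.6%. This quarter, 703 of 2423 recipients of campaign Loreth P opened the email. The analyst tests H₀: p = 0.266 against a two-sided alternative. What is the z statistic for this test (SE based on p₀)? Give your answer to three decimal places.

p̂ = 703/2423 = 0.290136.
Under H₀, SE = √(0.266·0.734/2423) = √(8.05794e-05) = 0.008977.
z = (0.290136 − 0.266)/0.008977 = 0.024136/0.008977 = 2.689.

z = 2.689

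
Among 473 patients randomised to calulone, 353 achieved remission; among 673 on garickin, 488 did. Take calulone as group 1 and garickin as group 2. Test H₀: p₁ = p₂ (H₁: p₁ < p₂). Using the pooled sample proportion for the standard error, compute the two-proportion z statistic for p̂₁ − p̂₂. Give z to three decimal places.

p̂₁ = 353/473 = 0.74630, p̂₂ = 488/673 = 0.72511.
Pooled p̂ = (353+488)/(473+673) = 841/1146 = 0.73386.
SE = √(p̂(1−p̂)(1/n₁+1/n₂)) = √(0.73386·0.26614·0.00360005) = √(0.000703129) = 0.02652.
z = (0.74630 − 0.72511)/0.02652 = 0.02119/0.02652 = 0.799.
p-value = P(Z < 0.799) ≈ 0.7879.

z = 0.799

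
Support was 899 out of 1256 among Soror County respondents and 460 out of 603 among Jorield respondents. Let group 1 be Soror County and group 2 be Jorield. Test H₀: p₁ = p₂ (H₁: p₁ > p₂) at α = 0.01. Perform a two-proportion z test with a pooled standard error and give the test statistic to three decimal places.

p̂₁ = 899/1256 ≈ 0.71576, p̂₂ = 460/603 ≈ 0.76285.
Pooled p̂ = (899+460)/(1256+603) = 1359/1859 = 0.73104.
SE = √(0.196621 × 0.00245455) = 0.02197.
z = (0.71576 − 0.76285)/0.02197 = -0.04709/0.02197 = -2.143.
p-value = P(Z > -2.143) ≈ 0.9840. With α = 0.01, fail to reject H₀.

z = -2.143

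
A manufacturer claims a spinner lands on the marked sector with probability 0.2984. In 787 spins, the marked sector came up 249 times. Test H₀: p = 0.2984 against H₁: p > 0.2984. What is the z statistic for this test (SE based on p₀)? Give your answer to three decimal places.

z = 1.103

p̂ = 249/787 ≈ 0.31639.
SE = √(p₀(1−p₀)/n) = √(0.20936/787) = 0.01631.
z = (0.31639 − 0.2984)/0.01631 = 0.01799/0.01631 = 1.103.
p-value = P(Z > 1.103) ≈ 0.1350.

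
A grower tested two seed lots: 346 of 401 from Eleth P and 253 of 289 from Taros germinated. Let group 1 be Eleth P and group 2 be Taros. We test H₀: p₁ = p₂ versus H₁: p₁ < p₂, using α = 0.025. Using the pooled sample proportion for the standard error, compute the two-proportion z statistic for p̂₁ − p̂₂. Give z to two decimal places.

p̂₁ = 346/401 ≈ 0.8628, p̂₂ = 253/289 ≈ 0.8754.
Pooled p̂ = (346+253)/(401+289) = 599/690 = 0.8681.
SE = √(0.114491 × 0.00595397) = 0.0261.
z = (0.8628 − 0.8754)/0.0261 = -0.0126/0.0261 = -0.48.
p-value = P(Z < -0.482) ≈ 0.3148. With α = 0.025, fail to reject H₀.

z = -0.48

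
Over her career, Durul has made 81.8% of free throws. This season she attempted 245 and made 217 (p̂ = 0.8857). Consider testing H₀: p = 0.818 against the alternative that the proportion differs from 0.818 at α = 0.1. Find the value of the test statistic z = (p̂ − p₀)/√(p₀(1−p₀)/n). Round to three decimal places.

z = 2.747

p̂ = 217/245 ≈ 0.88571.
Standard error under H₀: √(0.818×0.182/245) = 0.02465.
z = (0.88571 − 0.818)/0.02465 = 0.06771/0.02465 = 2.747.
Two-sided p-value ≈ 2·Φ(−2.747) = 0.0060; since p < α = 0.1, reject H₀.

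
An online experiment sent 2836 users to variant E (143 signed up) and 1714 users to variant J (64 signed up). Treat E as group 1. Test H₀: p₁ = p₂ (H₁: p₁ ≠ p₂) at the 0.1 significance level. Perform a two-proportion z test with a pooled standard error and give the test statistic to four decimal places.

p̂₁ = 143/2836 ≈ 0.0504231, p̂₂ = 64/1714 ≈ 0.0373396.
Pooled p̂ = (143+64)/(2836+1714) = 207/4550 = 0.0454945.
SE = √(p̂(1−p̂)(1/n₁+1/n₂)) = √(0.0454945·0.9545055·0.00093604) = √(4.06473e-05) = 0.0063755.
z = (0.0504231 − 0.0373396)/0.0063755 = 0.0130835/0.0063755 = 2.0522.
p-value = 2·P(Z > 2.052) ≈ 0.0402. With α = 0.1, reject H₀.

z = 2.0522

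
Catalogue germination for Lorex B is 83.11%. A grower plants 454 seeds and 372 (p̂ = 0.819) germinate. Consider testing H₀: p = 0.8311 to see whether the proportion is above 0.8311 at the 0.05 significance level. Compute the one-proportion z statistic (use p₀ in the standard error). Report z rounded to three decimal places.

p̂ = 372/454 ≈ 0.819383.
Under H₀, SE = √(0.8311·0.1689/454) = √(0.000309191) = 0.017584.
z = (0.819383 − 0.8311)/0.017584 = -0.011717/0.017584 = -0.666.
p-value = P(Z > -0.666) ≈ 0.7474, so at α = 0.05 we fail to reject H₀.

z = -0.666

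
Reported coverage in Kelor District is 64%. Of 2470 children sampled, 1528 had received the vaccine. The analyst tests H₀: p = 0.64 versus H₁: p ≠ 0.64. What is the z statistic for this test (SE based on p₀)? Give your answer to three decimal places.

p̂ = 1528/2470 ≈ 0.61862.
Standard error under H₀: √(0.64×0.36/2470) = 0.00966.
z = (0.61862 − 0.64)/0.00966 = -0.02138/0.00966 = -2.213.
Two-sided p-value ≈ 2·Φ(−2.213) = 0.0269.

z = -2.213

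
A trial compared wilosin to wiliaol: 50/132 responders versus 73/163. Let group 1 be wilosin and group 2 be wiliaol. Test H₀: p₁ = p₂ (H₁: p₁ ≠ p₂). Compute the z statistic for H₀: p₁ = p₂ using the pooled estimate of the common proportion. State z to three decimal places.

z = -1.196

p̂₁ = 50/132 = 0.37879, p̂₂ = 73/163 = 0.44785.
Pooled p̂ = (50+73)/(132+163) = 123/295 = 0.41695.
SE = √(p̂(1−p̂)(1/n₁+1/n₂)) = √(0.41695·0.58305·0.0137107) = √(0.00333311) = 0.05773.
z = (0.37879 − 0.44785)/0.05773 = -0.06906/0.05773 = -1.196.
p-value = 2·P(Z > 1.196) ≈ 0.2316.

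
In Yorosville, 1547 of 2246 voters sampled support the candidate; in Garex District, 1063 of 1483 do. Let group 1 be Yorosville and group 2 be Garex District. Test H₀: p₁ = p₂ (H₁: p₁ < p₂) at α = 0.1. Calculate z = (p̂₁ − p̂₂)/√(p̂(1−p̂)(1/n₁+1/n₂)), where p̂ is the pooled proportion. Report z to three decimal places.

z = -1.827

p̂₁ = 1547/2246 ≈ 0.68878, p̂₂ = 1063/1483 ≈ 0.71679.
Pooled p̂ = (1547+1063)/(2246+1483) = 2610/3729 = 0.69992.
SE = √(p̂(1−p̂)(1/n₁+1/n₂)) = √(0.69992·0.30008·0.00111954) = √(0.00023514) = 0.01533.
z = (0.68878 − 0.71679)/0.01533 = -0.02801/0.01533 = -1.827.
p-value = P(Z < -1.827) ≈ 0.0339. With α = 0.1, reject H₀.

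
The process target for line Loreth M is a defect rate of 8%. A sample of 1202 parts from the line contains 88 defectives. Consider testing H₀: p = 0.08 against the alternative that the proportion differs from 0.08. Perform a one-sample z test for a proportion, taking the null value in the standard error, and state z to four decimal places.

z = -0.8676

p̂ = 88/1202 ≈ 0.073211.
Standard error under H₀: √(0.08×0.92/1202) = 0.007825.
z = (0.073211 − 0.08)/0.007825 = -0.006789/0.007825 = -0.8676.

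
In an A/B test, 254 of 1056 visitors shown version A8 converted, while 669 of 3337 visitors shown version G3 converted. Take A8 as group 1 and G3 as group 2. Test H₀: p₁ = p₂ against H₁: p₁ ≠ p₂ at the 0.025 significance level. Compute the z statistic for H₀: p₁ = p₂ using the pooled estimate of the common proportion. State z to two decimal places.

z = 2.78

p̂₁ = 254/1056 = 0.2405, p̂₂ = 669/3337 = 0.2005.
Pooled p̂ = (254+669)/(1056+3337) = 923/4393 = 0.2101.
SE = √(p̂(1−p̂)(1/n₁+1/n₂)) = √(0.2101·0.7899·0.00124664) = √(0.000206895) = 0.0144.
z = (0.2405 − 0.2005)/0.0144 = 0.0400/0.0144 = 2.78.
p-value = 2·P(Z > 2.784) ≈ 0.0054, so at α = 0.025 we reject H₀.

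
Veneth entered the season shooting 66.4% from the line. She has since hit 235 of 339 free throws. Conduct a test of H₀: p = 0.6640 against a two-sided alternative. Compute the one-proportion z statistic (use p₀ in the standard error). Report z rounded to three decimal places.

p̂ = 235/339 = 0.69322.
Under H₀, SE = √(0.664·0.336/339) = √(0.000658124) = 0.02565.
z = (0.69322 − 0.664)/0.02565 = 0.02922/0.02565 = 1.139.

z = 1.139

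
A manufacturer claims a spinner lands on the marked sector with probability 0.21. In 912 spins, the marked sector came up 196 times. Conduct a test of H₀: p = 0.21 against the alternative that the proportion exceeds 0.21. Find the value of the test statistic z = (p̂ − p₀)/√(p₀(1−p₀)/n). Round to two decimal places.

p̂ = 196/912 = 0.2149.
Standard error under H₀: √(0.21×0.79/912) = 0.0135.
z = (0.2149 − 0.21)/0.0135 = 0.0049/0.0135 = 0.36.
p-value = P(Z > 0.364) ≈ 0.3578.

z = 0.36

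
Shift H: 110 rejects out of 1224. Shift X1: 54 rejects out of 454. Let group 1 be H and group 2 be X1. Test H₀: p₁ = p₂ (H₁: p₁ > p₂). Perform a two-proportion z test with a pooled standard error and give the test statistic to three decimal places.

z = -1.782

p̂₁ = 110/1224 ≈ 0.089869, p̂₂ = 54/454 ≈ 0.118943.
Pooled p̂ = (110+54)/(1224+454) = 164/1678 = 0.097735.
SE = √(0.0881832 × 0.00301964) = 0.016318.
z = (0.089869 − 0.118943)/0.016318 = -0.029074/0.016318 = -1.782.
p-value = P(Z > -1.782) ≈ 0.9626.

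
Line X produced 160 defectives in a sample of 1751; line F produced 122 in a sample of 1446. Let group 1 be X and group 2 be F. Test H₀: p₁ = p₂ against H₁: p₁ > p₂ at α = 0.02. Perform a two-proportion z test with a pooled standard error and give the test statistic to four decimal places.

p̂₁ = 160/1751 = 0.0913764, p̂₂ = 122/1446 = 0.0843707.
Pooled p̂ = (160+122)/(1751+1446) = 282/3197 = 0.0882077.
SE = √(p̂(1−p̂)(1/n₁+1/n₂)) = √(0.0882077·0.9117923·0.00126267) = √(0.000101552) = 0.0100773.
z = (0.0913764 − 0.0843707)/0.0100773 = 0.0070057/0.0100773 = 0.6952.
p-value = P(Z > 0.695) ≈ 0.2435. With α = 0.02, fail to reject H₀.

z = 0.6952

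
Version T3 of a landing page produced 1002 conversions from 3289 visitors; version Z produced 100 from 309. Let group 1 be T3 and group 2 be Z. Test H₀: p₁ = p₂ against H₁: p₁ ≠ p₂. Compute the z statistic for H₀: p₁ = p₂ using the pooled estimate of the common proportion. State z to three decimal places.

z = -0.692

p̂₁ = 1002/3289 ≈ 0.30465, p̂₂ = 100/309 ≈ 0.32362.
Pooled p̂ = (1002+100)/(3289+309) = 1102/3598 = 0.30628.
SE = √(0.212473 × 0.00354029) = 0.02743.
z = (0.30465 − 0.32362)/0.02743 = -0.01897/0.02743 = -0.692.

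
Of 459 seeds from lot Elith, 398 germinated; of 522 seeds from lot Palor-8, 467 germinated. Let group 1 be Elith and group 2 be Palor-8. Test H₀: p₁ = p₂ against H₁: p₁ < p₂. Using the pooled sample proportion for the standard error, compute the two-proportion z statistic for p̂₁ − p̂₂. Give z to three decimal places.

p̂₁ = 398/459 = 0.86710, p̂₂ = 467/522 = 0.89464.
Pooled p̂ = (398+467)/(459+522) = 865/981 = 0.88175.
SE = √(p̂(1−p̂)(1/n₁+1/n₂)) = √(0.88175·0.11825·0.00409436) = √(0.000426896) = 0.02066.
z = (0.86710 − 0.89464)/0.02066 = -0.02754/0.02066 = -1.333.
p-value = P(Z < -1.333) ≈ 0.0913.

z = -1.333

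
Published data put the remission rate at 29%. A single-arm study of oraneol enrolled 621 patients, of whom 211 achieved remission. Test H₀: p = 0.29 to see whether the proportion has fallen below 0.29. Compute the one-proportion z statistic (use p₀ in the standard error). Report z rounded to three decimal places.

z = 2.734

p̂ = 211/621 = 0.339775.
Under H₀, SE = √(0.29·0.71/621) = √(0.000331562) = 0.018209.
z = (0.339775 − 0.29)/0.018209 = 0.049775/0.018209 = 2.734.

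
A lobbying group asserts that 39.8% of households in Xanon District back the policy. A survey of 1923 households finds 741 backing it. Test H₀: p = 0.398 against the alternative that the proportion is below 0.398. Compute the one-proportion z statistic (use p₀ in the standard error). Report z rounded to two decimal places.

z = -1.13

p̂ = 741/1923 ≈ 0.3853.
SE = √(p₀(1−p₀)/n) = √(0.2396/1923) = 0.0112.
z = (0.3853 − 0.398)/0.0112 = -0.0127/0.0112 = -1.13.
p-value = P(Z < -1.135) ≈ 0.1283.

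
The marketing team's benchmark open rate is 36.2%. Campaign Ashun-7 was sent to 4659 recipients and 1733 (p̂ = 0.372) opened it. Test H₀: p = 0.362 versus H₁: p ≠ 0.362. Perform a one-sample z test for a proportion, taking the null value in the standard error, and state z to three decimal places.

z = 1.416

p̂ = 1733/4659 ≈ 0.37197.
SE = √(p₀(1−p₀)/n) = √(0.23096/4659) = 0.00704.
z = (0.37197 − 0.362)/0.00704 = 0.00997/0.00704 = 1.416.
p-value = 2·P(Z > 1.416) ≈ 0.1568.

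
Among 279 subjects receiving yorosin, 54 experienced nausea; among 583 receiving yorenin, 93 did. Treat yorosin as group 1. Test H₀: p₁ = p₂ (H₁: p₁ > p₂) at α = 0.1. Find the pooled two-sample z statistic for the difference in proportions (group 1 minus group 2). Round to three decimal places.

p̂₁ = 54/279 = 0.19355, p̂₂ = 93/583 = 0.15952.
Pooled p̂ = (54+93)/(279+583) = 147/862 = 0.17053.
SE = √(p̂(1−p̂)(1/n₁+1/n₂)) = √(0.17053·0.82947·0.0052995) = √(0.000749624) = 0.02738.
z = (0.19355 − 0.15952)/0.02738 = 0.03403/0.02738 = 1.243.
p-value = P(Z > 1.243) ≈ 0.1070. With α = 0.1, fail to reject H₀.

z = 1.243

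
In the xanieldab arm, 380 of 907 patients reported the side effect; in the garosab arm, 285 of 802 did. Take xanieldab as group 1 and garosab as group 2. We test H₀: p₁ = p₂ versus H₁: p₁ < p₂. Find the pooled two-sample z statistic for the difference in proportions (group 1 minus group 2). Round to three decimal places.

z = 2.691

p̂₁ = 380/907 ≈ 0.41896, p̂₂ = 285/802 ≈ 0.35536.
Pooled p̂ = (380+285)/(907+802) = 665/1709 = 0.38912.
SE = √(p̂(1−p̂)(1/n₁+1/n₂)) = √(0.38912·0.61088·0.00234942) = √(0.000558468) = 0.02363.
z = (0.41896 − 0.35536)/0.02363 = 0.06360/0.02363 = 2.691.
p-value = P(Z < 2.691) ≈ 0.9964.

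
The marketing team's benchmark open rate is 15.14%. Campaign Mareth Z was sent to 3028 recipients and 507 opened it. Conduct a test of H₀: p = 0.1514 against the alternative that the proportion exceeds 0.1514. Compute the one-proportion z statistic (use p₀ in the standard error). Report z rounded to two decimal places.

p̂ = 507/3028 = 0.1674.
Under H₀, SE = √(0.1514·0.8486/3028) = √(4.243e-05) = 0.0065.
z = (0.1674 − 0.1514)/0.0065 = 0.0160/0.0065 = 2.46.

z = 2.46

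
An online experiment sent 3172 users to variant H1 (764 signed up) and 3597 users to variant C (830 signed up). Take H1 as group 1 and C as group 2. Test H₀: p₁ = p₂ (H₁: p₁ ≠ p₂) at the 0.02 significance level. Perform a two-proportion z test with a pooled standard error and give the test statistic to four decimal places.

p̂₁ = 764/3172 = 0.240858, p̂₂ = 830/3597 = 0.230748.
Pooled p̂ = (764+830)/(3172+3597) = 1594/6769 = 0.235485.
SE = √(p̂(1−p̂)(1/n₁+1/n₂)) = √(0.235485·0.764515·0.000593268) = √(0.000106807) = 0.010335.
z = (0.240858 − 0.230748)/0.010335 = 0.010110/0.010335 = 0.9782.
Two-sided p-value ≈ 2·Φ(−0.978) = 0.3280, so at α = 0.02 we fail to reject H₀.

z = 0.9782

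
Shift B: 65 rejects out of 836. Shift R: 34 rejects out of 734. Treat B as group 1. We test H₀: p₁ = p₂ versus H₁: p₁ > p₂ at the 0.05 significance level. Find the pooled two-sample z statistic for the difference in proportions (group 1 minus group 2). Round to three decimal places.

p̂₁ = 65/836 = 0.077751, p̂₂ = 34/734 = 0.046322.
Pooled p̂ = (65+34)/(836+734) = 99/1570 = 0.063057.
SE = √(p̂(1−p̂)(1/n₁+1/n₂)) = √(0.063057·0.936943·0.00255857) = √(0.000151163) = 0.012295.
z = (0.077751 − 0.046322)/0.012295 = 0.031429/0.012295 = 2.556.
p-value = P(Z > 2.556) ≈ 0.0053, so at α = 0.05 we reject H₀.

z = 2.556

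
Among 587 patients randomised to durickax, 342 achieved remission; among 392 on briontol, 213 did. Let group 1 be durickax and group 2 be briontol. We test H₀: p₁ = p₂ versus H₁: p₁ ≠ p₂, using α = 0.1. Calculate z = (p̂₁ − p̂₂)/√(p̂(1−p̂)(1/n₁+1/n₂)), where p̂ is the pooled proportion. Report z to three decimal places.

p̂₁ = 342/587 = 0.582624, p̂₂ = 213/392 = 0.543367.
Pooled p̂ = (342+213)/(587+392) = 555/979 = 0.566905.
SE = √(0.245524 × 0.0042546) = 0.032320.
z = (0.582624 − 0.543367)/0.032320 = 0.039257/0.032320 = 1.215.
p-value = 2·P(Z > 1.215) ≈ 0.2245. With α = 0.1, fail to reject H₀.

z = 1.215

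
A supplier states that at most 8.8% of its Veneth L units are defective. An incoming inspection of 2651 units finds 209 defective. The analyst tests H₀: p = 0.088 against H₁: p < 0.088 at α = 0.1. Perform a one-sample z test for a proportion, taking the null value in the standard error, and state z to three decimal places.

p̂ = 209/2651 = 0.07884.
Under H₀, SE = √(0.088·0.912/2651) = √(3.02739e-05) = 0.00550.
z = (0.07884 − 0.088)/0.00550 = -0.00916/0.00550 = -1.665.
p-value = P(Z < -1.665) ≈ 0.0479. With α = 0.1, reject H₀.

z = -1.665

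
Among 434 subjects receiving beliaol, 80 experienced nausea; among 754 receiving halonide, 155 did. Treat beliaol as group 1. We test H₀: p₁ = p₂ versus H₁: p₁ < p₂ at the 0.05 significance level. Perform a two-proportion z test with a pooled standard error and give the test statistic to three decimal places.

p̂₁ = 80/434 = 0.18433, p̂₂ = 155/754 = 0.20557.
Pooled p̂ = (80+155)/(434+754) = 235/1188 = 0.19781.
SE = √(p̂(1−p̂)(1/n₁+1/n₂)) = √(0.19781·0.80219·0.00363041) = √(0.000576081) = 0.02400.
z = (0.18433 − 0.20557)/0.02400 = -0.02124/0.02400 = -0.885.
p-value = P(Z < -0.885) ≈ 0.1881; since p > α = 0.05, fail to reject H₀.

z = -0.885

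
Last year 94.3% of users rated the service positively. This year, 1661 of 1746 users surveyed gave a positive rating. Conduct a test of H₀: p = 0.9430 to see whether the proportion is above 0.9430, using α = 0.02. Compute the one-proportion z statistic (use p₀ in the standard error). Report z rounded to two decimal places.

z = 1.50

p̂ = 1661/1746 ≈ 0.95132.
Standard error under H₀: √(0.943×0.057/1746) = 0.00555.
z = (0.95132 − 0.943)/0.00555 = 0.00832/0.00555 = 1.50.
p-value = P(Z > 1.499) ≈ 0.0669, so at α = 0.02 we fail to reject H₀.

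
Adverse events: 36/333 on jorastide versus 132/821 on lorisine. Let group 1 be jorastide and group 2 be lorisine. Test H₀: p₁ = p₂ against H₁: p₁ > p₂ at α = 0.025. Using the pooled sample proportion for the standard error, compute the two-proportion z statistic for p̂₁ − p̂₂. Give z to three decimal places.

z = -2.299

p̂₁ = 36/333 = 0.10811, p̂₂ = 132/821 = 0.16078.
Pooled p̂ = (36+132)/(333+821) = 168/1154 = 0.14558.
SE = √(0.124387 × 0.00422103) = 0.02291.
z = (0.10811 − 0.16078)/0.02291 = -0.05267/0.02291 = -2.299.
p-value = P(Z > -2.299) ≈ 0.9892. With α = 0.025, fail to reject H₀.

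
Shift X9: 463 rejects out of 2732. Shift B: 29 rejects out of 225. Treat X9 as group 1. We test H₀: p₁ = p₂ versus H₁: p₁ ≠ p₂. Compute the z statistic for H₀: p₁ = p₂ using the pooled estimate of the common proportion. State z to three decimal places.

p̂₁ = 463/2732 ≈ 0.16947, p̂₂ = 29/225 ≈ 0.12889.
Pooled p̂ = (463+29)/(2732+225) = 492/2957 = 0.16638.
SE = √(0.138701 × 0.00481048) = 0.02583.
z = (0.16947 − 0.12889)/0.02583 = 0.04058/0.02583 = 1.571.
p-value = 2·P(Z > 1.571) ≈ 0.1161.

z = 1.571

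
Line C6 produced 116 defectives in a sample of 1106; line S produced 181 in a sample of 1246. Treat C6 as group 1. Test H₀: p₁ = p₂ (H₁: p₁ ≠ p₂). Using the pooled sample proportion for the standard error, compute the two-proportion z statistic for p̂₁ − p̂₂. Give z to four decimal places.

p̂₁ = 116/1106 ≈ 0.1048825, p̂₂ = 181/1246 ≈ 0.1452648.
Pooled p̂ = (116+181)/(1106+1246) = 297/2352 = 0.1262755.
SE = √(p̂(1−p̂)(1/n₁+1/n₂)) = √(0.1262755·0.8737245·0.00170673) = √(0.000188303) = 0.0137224.
z = (0.1048825 − 0.1452648)/0.0137224 = -0.0403823/0.0137224 = -2.9428.

z = -2.9428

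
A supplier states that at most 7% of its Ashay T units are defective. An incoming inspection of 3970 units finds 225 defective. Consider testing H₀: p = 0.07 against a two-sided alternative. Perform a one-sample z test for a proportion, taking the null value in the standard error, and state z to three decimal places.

z = -3.291

p̂ = 225/3970 = 0.056675.
Under H₀, SE = √(0.07·0.93/3970) = √(1.6398e-05) = 0.004049.
z = (0.056675 − 0.07)/0.004049 = -0.013325/0.004049 = -3.291.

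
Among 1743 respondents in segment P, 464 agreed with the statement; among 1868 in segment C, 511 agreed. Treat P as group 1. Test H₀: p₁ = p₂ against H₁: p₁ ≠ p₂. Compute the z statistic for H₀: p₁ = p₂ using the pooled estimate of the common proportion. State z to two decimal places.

p̂₁ = 464/1743 ≈ 0.2662, p̂₂ = 511/1868 ≈ 0.2736.
Pooled p̂ = (464+511)/(1743+1868) = 975/3611 = 0.2700.
SE = √(0.197104 × 0.00110906) = 0.0148.
z = (0.2662 − 0.2736)/0.0148 = -0.0074/0.0148 = -0.50.
Two-sided p-value ≈ 2·Φ(−0.497) = 0.6192.

z = -0.50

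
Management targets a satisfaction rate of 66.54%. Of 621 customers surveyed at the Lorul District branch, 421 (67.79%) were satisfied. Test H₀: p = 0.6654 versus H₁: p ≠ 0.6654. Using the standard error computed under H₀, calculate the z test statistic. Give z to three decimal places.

z = 0.662

p̂ = 421/621 = 0.67794.
Standard error under H₀: √(0.6654×0.3346/621) = 0.01893.
z = (0.67794 − 0.6654)/0.01893 = 0.01254/0.01893 = 0.662.
p-value = 2·P(Z > 0.662) ≈ 0.5078.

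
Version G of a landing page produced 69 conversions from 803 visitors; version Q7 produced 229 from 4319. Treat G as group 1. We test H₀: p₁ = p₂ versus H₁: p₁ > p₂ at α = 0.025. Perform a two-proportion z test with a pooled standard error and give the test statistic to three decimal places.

z = 3.658

p̂₁ = 69/803 ≈ 0.085928, p̂₂ = 229/4319 ≈ 0.053022.
Pooled p̂ = (69+229)/(803+4319) = 298/5122 = 0.058180.
SE = √(p̂(1−p̂)(1/n₁+1/n₂)) = √(0.058180·0.941820·0.00147687) = √(8.09255e-05) = 0.008996.
z = (0.085928 − 0.053022)/0.008996 = 0.032906/0.008996 = 3.658.
p-value = P(Z > 3.658) ≈ 0.0001. With α = 0.025, reject H₀.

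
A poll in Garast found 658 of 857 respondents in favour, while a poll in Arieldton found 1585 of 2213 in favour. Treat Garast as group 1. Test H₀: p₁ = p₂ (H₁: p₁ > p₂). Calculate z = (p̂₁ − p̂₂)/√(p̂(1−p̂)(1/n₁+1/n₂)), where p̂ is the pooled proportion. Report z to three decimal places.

p̂₁ = 658/857 = 0.76779, p̂₂ = 1585/2213 = 0.71622.
Pooled p̂ = (658+1585)/(857+2213) = 2243/3070 = 0.73062.
SE = √(p̂(1−p̂)(1/n₁+1/n₂)) = √(0.73062·0.26938·0.00161874) = √(0.000318591) = 0.01785.
z = (0.76779 − 0.71622)/0.01785 = 0.05157/0.01785 = 2.889.
p-value = P(Z > 2.889) ≈ 0.0019.

z = 2.889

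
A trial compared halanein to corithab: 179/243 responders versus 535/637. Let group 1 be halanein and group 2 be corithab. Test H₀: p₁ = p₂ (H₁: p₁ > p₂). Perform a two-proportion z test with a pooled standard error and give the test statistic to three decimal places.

z = -3.500

p̂₁ = 179/243 ≈ 0.73663, p̂₂ = 535/637 ≈ 0.83987.
Pooled p̂ = (179+535)/(243+637) = 714/880 = 0.81136.
SE = √(p̂(1−p̂)(1/n₁+1/n₂)) = √(0.81136·0.18864·0.00568509) = √(0.000870118) = 0.02950.
z = (0.73663 − 0.83987)/0.02950 = -0.10324/0.02950 = -3.500.
p-value = P(Z > -3.500) ≈ 0.9998.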